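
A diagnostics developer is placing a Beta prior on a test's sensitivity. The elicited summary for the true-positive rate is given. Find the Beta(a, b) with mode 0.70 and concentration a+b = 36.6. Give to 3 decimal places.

For a,b>1 the mode is (a−1)/(a+b−2), so a = mode·(κ−2)+1 = 0.70×34.6+1 = 25.220.
And b = (1−mode)·(κ−2)+1 = 0.30×34.6+1 = 11.380.

a = 25.220, b = 11.380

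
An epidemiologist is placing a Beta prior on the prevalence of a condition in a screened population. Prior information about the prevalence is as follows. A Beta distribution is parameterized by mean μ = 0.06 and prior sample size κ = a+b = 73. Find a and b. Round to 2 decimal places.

a = 4.38, b = 68.62

Split κ in proportion μ : (1−μ): a = 0.06·73 = 4.38, b = 73 − 4.38 = 68.62.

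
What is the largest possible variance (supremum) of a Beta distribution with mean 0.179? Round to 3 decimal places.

0.147

For fixed mean μ the Beta variance is μ(1−μ)/(α+β+1), increasing as α+β decreases.
Its least upper bound (not attained) is μ(1−μ) = 0.179·0.821 = 0.147.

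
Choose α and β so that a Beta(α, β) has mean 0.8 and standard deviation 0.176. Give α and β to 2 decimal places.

α = 3.33, β = 0.83

First σ² = 0.030976. Setting α = μn, β = (1−μ)n with n = α+β,
μ(1−μ)/(n+1) = 0.030976 ⇒ n+1 = 0.16/0.030976 = 5.1653 ⇒ n = 4.1653.
Hence α = 0.8×4.1653 = 3.33, β = 0.2×4.1653 = 0.83.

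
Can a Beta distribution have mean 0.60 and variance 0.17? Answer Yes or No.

Yes

A Beta with mean μ has variance μ(1−μ)/(α+β+1) < μ(1−μ).
Here μ(1−μ) = 0.60×0.40 = 0.2400, and 0.17 < 0.2400.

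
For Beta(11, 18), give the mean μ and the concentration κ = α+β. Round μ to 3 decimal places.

μ = 0.379, κ = 29

κ = α+β = 11+18 = 29; μ = α/κ = 11/29 = 0.379.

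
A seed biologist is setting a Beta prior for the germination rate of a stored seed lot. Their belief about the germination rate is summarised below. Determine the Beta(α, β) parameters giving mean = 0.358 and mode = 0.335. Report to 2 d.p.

With s = α+β: μ = α/s and mode = (α−1)/(s−2). Eliminating α = μs,
μs − 1 = m(s−2) ⇒ s(μ−m) = 1−2m ⇒ s = 0.330/0.023 = 14.3478.
So α = μs = 5.14, β = (1−μ)s = 9.21.

α = 5.14, β = 9.21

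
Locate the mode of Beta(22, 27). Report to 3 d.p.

With α,β > 1, mode = (α−1)/(α+β−2) = 21/47 = 0.447.

0.447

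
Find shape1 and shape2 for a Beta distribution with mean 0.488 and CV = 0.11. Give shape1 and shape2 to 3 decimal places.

Var = (CV·μ)² = (0.11×0.488)² = 0.002882.
shape1+shape2 = μ(1−μ)/Var − 1 = 0.249856/0.002882 − 1 = 85.7091.
Thus shape1 = 0.488·85.7091 = 41.826 and shape2 = 0.512·85.7091 = 43.883.

shape1 = 41.826, shape2 = 43.883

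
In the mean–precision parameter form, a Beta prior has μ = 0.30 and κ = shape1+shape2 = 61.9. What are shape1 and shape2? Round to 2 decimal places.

shape1 = 18.57, shape2 = 43.33

Split κ in proportion μ : (1−μ): shape1 = 0.30·61.9 = 18.57, shape2 = 61.9 − 18.57 = 43.33.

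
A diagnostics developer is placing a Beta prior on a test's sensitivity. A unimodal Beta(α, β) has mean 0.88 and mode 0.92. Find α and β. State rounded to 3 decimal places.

With s = α+β: μ = α/s and mode = (α−1)/(s−2). Eliminating α = μs,
μs − 1 = m(s−2) ⇒ s(μ−m) = 1−2m ⇒ s = -0.84/-0.04 = 21.0000.
So α = μs = 18.480, β = (1−μ)s = 2.520.

α = 18.480, β = 2.520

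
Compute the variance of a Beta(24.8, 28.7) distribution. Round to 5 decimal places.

0.00456

μ = 24.8/53.5 = 0.463551; Var = μ(1−μ)/(α+β+1) = 0.2486715/54.5 = 0.00456.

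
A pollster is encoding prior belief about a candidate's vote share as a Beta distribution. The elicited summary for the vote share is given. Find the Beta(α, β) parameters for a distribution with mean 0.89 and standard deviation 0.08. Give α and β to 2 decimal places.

α = 12.72, β = 1.57

First σ² = 0.0064. Setting α = μn, β = (1−μ)n with n = α+β,
μ(1−μ)/(n+1) = 0.0064 ⇒ n+1 = 0.0979/0.0064 = 15.2969 ⇒ n = 14.2969.
Hence α = 0.89×14.2969 = 12.72, β = 0.11×14.2969 = 1.57.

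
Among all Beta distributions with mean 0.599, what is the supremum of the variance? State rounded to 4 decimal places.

0.2402

Var = μ(1−μ)/(α+β+1), which approaches μ(1−μ) as α+β → 0.
So the supremum is μ(1−μ) = 0.599×0.401 = 0.2402.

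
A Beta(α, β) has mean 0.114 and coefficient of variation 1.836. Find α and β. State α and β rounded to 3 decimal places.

α = 0.149, β = 1.157

σ = CV·μ = 1.836×0.114 = 0.20930, so σ² = 0.043808.
s+1 = μ(1−μ)/σ² = 0.101004/0.043808 = 2.3056, so s = α+β = 1.3056.
α = μs = 0.149, β = (1−μ)s = 1.157.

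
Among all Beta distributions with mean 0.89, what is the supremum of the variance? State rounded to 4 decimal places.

0.0979

For fixed mean μ the Beta variance is μ(1−μ)/(α+β+1), increasing as α+β decreases.
Its least upper bound (not attained) is μ(1−μ) = 0.89·0.11 = 0.0979.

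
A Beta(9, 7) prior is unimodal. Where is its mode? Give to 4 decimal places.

0.5714

The density x^(α−1)(1−x)^(β−1) is maximised at (α−1)/(α+β−2) = 8/14 = 0.5714.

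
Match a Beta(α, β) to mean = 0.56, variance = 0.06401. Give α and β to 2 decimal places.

α = 1.60, β = 1.25

Let s = α+β. The Beta variance is μ(1−μ)/(s+1).
So s+1 = μ(1−μ)/σ² = (0.56×0.44)/0.06401 = 0.2464/0.06401 = 3.8494, giving s = 2.8494.
Then α = μs = 0.56×2.8494 = 1.60 and β = (1−μ)s = 0.44×2.8494 = 1.25.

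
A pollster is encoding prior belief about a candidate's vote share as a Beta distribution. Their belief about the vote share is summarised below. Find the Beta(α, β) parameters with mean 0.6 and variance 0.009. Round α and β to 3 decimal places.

α = 15.400, β = 10.267

Write ν = α+β; then α = μν and Var = μ(1−μ)/(ν+1).
ν = μ(1−μ)/Var − 1 = 0.24/0.009 − 1 = 25.6667.
α = 0.6·25.6667 = 15.400, β = 0.4·25.6667 = 10.267.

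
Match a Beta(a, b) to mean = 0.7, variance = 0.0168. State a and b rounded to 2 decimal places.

Let s = a+b. The Beta variance is μ(1−μ)/(s+1).
So s+1 = μ(1−μ)/σ² = (0.7×0.3)/0.0168 = 0.21/0.0168 = 12.5000, giving s = 11.5000.
Then a = μs = 0.7×11.5000 = 8.05 and b = (1−μ)s = 0.3×11.5000 = 3.45.

a = 8.05, b = 3.45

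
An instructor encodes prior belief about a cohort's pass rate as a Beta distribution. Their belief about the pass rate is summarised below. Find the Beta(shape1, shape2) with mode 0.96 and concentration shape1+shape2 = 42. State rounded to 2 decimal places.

Mode = (shape1−1)/(κ−2) with κ = shape1+shape2, so shape1−1 = 0.96·40 = 38.40.
shape1 = 39.40; shape2 = κ − shape1 = 2.60.

shape1 = 39.40, shape2 = 2.60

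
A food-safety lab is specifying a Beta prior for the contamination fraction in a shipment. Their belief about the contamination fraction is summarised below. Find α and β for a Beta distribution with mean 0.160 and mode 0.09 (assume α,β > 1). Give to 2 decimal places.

Let s = α+β. Mean gives α = μs = 0.160s; mode gives (α−1)/(s−2) = 0.09.
Substituting: 0.160s − 1 = 0.09(s−2) = 0.09s − 0.18, so 0.070s = 0.82 and s = 11.7143.
Then α = 0.160×11.7143 = 1.87 and β = s−α = 9.84.

α = 1.87, β = 9.84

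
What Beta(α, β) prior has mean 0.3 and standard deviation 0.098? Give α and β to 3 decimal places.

α = 6.260, β = 14.606

σ² = 0.098² = 0.009604.
With s = α+β, Var = μ(1−μ)/(s+1), so s+1 = (0.3×0.7)/0.009604 = 21.8659 and s = 20.8659.
α = μs = 6.260, β = (1−μ)s = 14.606.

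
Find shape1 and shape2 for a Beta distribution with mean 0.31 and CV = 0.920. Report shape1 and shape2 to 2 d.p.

shape1 = 0.51, shape2 = 1.12

Var = (CV·μ)² = (0.920×0.31)² = 0.081339.
shape1+shape2 = μ(1−μ)/Var − 1 = 0.2139/0.081339 − 1 = 1.6297.
Thus shape1 = 0.31·1.6297 = 0.51 and shape2 = 0.69·1.6297 = 1.12.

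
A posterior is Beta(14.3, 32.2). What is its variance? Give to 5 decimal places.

μ = 14.3/46.5 = 0.307527; Var = μ(1−μ)/(α+β+1) = 0.2129541/47.5 = 0.00448.

0.00448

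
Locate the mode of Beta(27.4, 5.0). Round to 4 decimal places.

0.8684

With α,β > 1, mode = (α−1)/(α+β−2) = 26.4/30.4 = 0.8684.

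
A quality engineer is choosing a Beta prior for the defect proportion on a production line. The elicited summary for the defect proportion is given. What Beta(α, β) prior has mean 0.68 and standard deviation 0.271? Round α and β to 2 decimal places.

σ² = 0.271² = 0.073441.
With s = α+β, Var = μ(1−μ)/(s+1), so s+1 = (0.68×0.32)/0.073441 = 2.9629 and s = 1.9629.
α = μs = 1.33, β = (1−μ)s = 0.63.

α = 1.33, β = 0.63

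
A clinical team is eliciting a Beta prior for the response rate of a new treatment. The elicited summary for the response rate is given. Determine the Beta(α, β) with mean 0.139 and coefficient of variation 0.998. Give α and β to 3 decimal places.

Var = (CV·μ)² = (0.998×0.139)² = 0.019244.
α+β = μ(1−μ)/Var − 1 = 0.119679/0.019244 − 1 = 5.2191.
Thus α = 0.139·5.2191 = 0.725 and β = 0.861·5.2191 = 4.494.

α = 0.725, β = 4.494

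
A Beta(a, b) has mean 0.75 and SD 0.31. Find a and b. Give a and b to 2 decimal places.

a = 0.71, b = 0.24

First σ² = 0.0961. Setting a = μn, b = (1−μ)n with n = a+b,
μ(1−μ)/(n+1) = 0.0961 ⇒ n+1 = 0.1875/0.0961 = 1.9511 ⇒ n = 0.9511.
Hence a = 0.75×0.9511 = 0.71, b = 0.25×0.9511 = 0.24.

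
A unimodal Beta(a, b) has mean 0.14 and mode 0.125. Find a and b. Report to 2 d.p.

a = 7.00, b = 43.00

Let s = a+b. Mean gives a = μs = 0.14s; mode gives (a−1)/(s−2) = 0.125.
Substituting: 0.14s − 1 = 0.125(s−2) = 0.125s − 0.250, so 0.015s = 0.750 and s = 50.0000.
Then a = 0.14×50.0000 = 7.00 and b = s−a = 43.00.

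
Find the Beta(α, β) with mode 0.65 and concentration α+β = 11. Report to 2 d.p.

α = 6.85, β = 4.15

For α,β>1 the mode is (α−1)/(α+β−2), so α = mode·(κ−2)+1 = 0.65×9+1 = 6.85.
And β = (1−mode)·(κ−2)+1 = 0.35×9+1 = 4.15.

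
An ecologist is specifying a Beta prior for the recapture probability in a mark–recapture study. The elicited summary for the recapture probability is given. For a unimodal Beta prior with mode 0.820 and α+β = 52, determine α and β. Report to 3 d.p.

Since the density peak of Beta(α,β) is at (α−1)/(α+β−2),
α = 1 + 0.820(52−2) = 42.000 and β = 52 − 42.000 = 10.000.

α = 42.000, β = 10.000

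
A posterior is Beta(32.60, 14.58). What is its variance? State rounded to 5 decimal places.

Var = αβ/[(α+β)²(α+β+1)] = (32.60×14.58)/(47.18²×48.18) = 475.3080/107246.386632 = 0.00443.

0.00443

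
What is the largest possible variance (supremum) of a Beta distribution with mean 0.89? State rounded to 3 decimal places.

Var = μ(1−μ)/(α+β+1), which approaches μ(1−μ) as α+β → 0.
So the supremum is μ(1−μ) = 0.89×0.11 = 0.098.

0.098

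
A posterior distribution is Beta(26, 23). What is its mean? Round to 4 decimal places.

The Beta mean is α/(α+β) = 26/(26+23) = 0.5306.

0.5306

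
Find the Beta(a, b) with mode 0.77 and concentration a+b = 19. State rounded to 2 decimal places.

a = 14.09, b = 4.91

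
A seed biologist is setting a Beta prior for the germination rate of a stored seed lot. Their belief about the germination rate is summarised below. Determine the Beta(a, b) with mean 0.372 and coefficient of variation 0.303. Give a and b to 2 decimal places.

a = 6.47, b = 10.92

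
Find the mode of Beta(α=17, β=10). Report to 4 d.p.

0.6400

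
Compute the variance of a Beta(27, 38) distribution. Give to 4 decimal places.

0.0037

μ = 27/65 = 0.415385; Var = μ(1−μ)/(α+β+1) = 0.2428402/66 = 0.0037.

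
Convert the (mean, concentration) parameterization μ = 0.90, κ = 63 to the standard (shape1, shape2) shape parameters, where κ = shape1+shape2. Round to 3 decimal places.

shape1 = μκ = 0.90×63 = 56.700 and shape2 = (1−μ)κ = 0.10×63 = 6.300.

shape1 = 56.700, shape2 = 6.300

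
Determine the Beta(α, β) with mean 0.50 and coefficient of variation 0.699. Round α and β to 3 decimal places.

α = 0.523, β = 0.523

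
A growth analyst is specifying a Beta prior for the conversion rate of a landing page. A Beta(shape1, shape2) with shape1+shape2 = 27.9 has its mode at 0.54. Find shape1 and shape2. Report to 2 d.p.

For shape1,shape2>1 the mode is (shape1−1)/(shape1+shape2−2), so shape1 = mode·(κ−2)+1 = 0.54×25.9+1 = 14.99.
And shape2 = (1−mode)·(κ−2)+1 = 0.46×25.9+1 = 12.91.

shape1 = 14.99, shape2 = 12.91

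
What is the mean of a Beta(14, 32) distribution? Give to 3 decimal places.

0.304

E[X] = α/(α+β) = 14/46 = 0.304.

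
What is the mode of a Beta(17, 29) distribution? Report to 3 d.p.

0.364

The density x^(α−1)(1−x)^(β−1) is maximised at (α−1)/(α+β−2) = 16/44 = 0.364.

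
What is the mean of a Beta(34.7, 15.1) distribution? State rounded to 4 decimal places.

0.6968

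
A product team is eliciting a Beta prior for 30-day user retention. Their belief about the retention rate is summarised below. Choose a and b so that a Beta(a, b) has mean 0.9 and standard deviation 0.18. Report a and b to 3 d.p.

a = 1.600, b = 0.178

First σ² = 0.0324. Setting a = μn, b = (1−μ)n with n = a+b,
μ(1−μ)/(n+1) = 0.0324 ⇒ n+1 = 0.09/0.0324 = 2.7778 ⇒ n = 1.7778.
Hence a = 0.9×1.7778 = 1.600, b = 0.1×1.7778 = 0.178.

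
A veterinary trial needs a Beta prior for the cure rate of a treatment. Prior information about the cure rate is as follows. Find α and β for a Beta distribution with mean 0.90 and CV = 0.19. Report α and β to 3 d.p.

α = 1.870, β = 0.208

Var = (CV·μ)² = (0.19×0.90)² = 0.029241.
α+β = μ(1−μ)/Var − 1 = 0.0900/0.029241 − 1 = 2.0779.
Thus α = 0.90·2.0779 = 1.870 and β = 0.10·2.0779 = 0.208.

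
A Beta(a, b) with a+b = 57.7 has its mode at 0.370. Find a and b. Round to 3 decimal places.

a = 21.609, b = 36.091

Since the density peak of Beta(a,b) is at (a−1)/(a+b−2),
a = 1 + 0.370(57.7−2) = 21.609 and b = 57.7 − 21.609 = 36.091.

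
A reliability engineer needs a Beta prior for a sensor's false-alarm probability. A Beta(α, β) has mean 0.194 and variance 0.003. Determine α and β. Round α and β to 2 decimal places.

By moment matching, α+β = μ(1−μ)/σ² − 1 = (0.194·0.806)/0.003 − 1 = 52.1213 − 1 = 51.1213.
Since α/(α+β) = μ, α = 0.194·51.1213 = 9.92 and β = 0.806·51.1213 = 41.20.

α = 9.92, β = 41.20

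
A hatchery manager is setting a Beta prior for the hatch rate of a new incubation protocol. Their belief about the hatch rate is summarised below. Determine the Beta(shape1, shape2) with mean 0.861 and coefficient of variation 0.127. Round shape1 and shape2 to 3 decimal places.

Var = (CV·μ)² = (0.127×0.861)² = 0.011957.
shape1+shape2 = μ(1−μ)/Var − 1 = 0.119679/0.011957 − 1 = 9.0093.
Thus shape1 = 0.861·9.0093 = 7.757 and shape2 = 0.139·9.0093 = 1.252.

shape1 = 7.757, shape2 = 1.252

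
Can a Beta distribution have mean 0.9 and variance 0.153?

No

The Beta variance bound is σ² < μ(1−μ).
Here μ(1−μ) = 0.9×0.1 = 0.09, and 0.153 ≥ 0.09.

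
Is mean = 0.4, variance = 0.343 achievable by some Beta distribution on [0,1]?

For any Beta, Var(X) < E[X]·(1−E[X]).
Here μ(1−μ) = 0.4×0.6 = 0.24, and 0.343 ≥ 0.24.

No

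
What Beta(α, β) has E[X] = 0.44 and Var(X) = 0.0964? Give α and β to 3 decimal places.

Write ν = α+β; then α = μν and Var = μ(1−μ)/(ν+1).
ν = μ(1−μ)/Var − 1 = 0.2464/0.0964 − 1 = 1.5560.
α = 0.44·1.5560 = 0.685, β = 0.56·1.5560 = 0.871.

α = 0.685, β = 0.871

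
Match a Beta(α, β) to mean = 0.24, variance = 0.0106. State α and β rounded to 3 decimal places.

By moment matching, α+β = μ(1−μ)/σ² − 1 = (0.24·0.76)/0.0106 − 1 = 17.2075 − 1 = 16.2075.
Since α/(α+β) = μ, α = 0.24·16.2075 = 3.890 and β = 0.76·16.2075 = 12.318.

α = 3.890, β = 12.318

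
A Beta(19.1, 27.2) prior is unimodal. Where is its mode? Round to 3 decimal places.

The density x^(α−1)(1−x)^(β−1) is maximised at (α−1)/(α+β−2) = 18.1/44.3 = 0.409.

0.409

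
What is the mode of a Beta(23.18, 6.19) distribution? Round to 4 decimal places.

0.8104

With α,β > 1, mode = (α−1)/(α+β−2) = 22.18/27.37 = 0.8104.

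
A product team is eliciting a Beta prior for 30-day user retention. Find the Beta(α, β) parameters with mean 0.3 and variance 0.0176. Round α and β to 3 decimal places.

Let s = α+β. The Beta variance is μ(1−μ)/(s+1).
So s+1 = μ(1−μ)/σ² = (0.3×0.7)/0.0176 = 0.21/0.0176 = 11.9318, giving s = 10.9318.
Then α = μs = 0.3×10.9318 = 3.280 and β = (1−μ)s = 0.7×10.9318 = 7.652.

α = 3.280, β = 7.652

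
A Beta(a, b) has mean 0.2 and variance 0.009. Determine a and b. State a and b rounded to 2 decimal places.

a = 3.36, b = 13.42

Write ν = a+b; then a = μν and Var = μ(1−μ)/(ν+1).
ν = μ(1−μ)/Var − 1 = 0.16/0.009 − 1 = 16.7778.
a = 0.2·16.7778 = 3.36, b = 0.8·16.7778 = 13.42.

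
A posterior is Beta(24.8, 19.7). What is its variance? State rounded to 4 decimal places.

0.0054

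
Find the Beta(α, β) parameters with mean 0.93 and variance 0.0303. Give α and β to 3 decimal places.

Write ν = α+β; then α = μν and Var = μ(1−μ)/(ν+1).
ν = μ(1−μ)/Var − 1 = 0.0651/0.0303 − 1 = 1.1485.
α = 0.93·1.1485 = 1.068, β = 0.07·1.1485 = 0.080.

α = 1.068, β = 0.080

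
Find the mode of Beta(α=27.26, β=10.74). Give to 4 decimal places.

The density x^(α−1)(1−x)^(β−1) is maximised at (α−1)/(α+β−2) = 26.26/36.00 = 0.7294.

0.7294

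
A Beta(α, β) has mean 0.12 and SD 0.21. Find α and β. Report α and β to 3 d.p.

α = 0.167, β = 1.227

Variance = 0.21² = 0.0441. The moment-matching identity α+β = μ(1−μ)/Var − 1 gives
α+β = 0.1056/0.0441 − 1 = 1.3946, so α = μ·1.3946 = 0.167 and β = (1−μ)·1.3946 = 1.227.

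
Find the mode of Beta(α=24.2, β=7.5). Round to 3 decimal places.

0.781

With α,β > 1, mode = (α−1)/(α+β−2) = 23.2/29.7 = 0.781.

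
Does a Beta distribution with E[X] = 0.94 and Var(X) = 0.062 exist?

For any Beta, Var(X) < E[X]·(1−E[X]).
Here μ(1−μ) = 0.94×0.06 = 0.0564, and 0.062 ≥ 0.0564.

No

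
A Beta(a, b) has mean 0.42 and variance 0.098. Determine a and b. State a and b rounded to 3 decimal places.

a = 0.624, b = 0.862

By moment matching, a+b = μ(1−μ)/σ² − 1 = (0.42·0.58)/0.098 − 1 = 2.4857 − 1 = 1.4857.
Since a/(a+b) = μ, a = 0.42·1.4857 = 0.624 and b = 0.58·1.4857 = 0.862.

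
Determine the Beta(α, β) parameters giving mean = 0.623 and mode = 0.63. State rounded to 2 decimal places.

α = 23.14, β = 14.00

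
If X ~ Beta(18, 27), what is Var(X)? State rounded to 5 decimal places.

Var = αβ/[(α+β)²(α+β+1)] = (18×27)/(45²×46) = 486/93150 = 0.00522.

0.00522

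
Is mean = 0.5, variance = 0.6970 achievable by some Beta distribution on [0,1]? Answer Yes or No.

No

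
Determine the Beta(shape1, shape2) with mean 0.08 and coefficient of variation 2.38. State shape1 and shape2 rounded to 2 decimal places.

shape1 = 0.08, shape2 = 0.95

Var = (CV·μ)² = (2.38×0.08)² = 0.036252.
shape1+shape2 = μ(1−μ)/Var − 1 = 0.0736/0.036252 − 1 = 1.0302.
Thus shape1 = 0.08·1.0302 = 0.08 and shape2 = 0.92·1.0302 = 0.95.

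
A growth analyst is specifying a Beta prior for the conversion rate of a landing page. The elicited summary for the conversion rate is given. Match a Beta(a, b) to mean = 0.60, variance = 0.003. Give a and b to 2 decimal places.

a = 47.40, b = 31.60

Write ν = a+b; then a = μν and Var = μ(1−μ)/(ν+1).
ν = μ(1−μ)/Var − 1 = 0.2400/0.003 − 1 = 79.0000.
a = 0.60·79.0000 = 47.40, b = 0.40·79.0000 = 31.60.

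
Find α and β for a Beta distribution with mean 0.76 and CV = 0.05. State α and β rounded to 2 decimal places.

Var = (CV·μ)² = (0.05×0.76)² = 0.001444.
α+β = μ(1−μ)/Var − 1 = 0.1824/0.001444 − 1 = 125.3158.
Thus α = 0.76·125.3158 = 95.24 and β = 0.24·125.3158 = 30.08.

α = 95.24, β = 30.08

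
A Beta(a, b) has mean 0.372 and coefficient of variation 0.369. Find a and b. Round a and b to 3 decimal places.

a = 4.240, b = 7.158

Var = (CV·μ)² = (0.369×0.372)² = 0.018843.
a+b = μ(1−μ)/Var − 1 = 0.233616/0.018843 − 1 = 11.3984.
Thus a = 0.372·11.3984 = 4.240 and b = 0.628·11.3984 = 7.158.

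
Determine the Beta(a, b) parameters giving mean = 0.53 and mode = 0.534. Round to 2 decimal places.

a = 9.01, b = 7.99

Let s = a+b. Mean gives a = μs = 0.53s; mode gives (a−1)/(s−2) = 0.534.
Substituting: 0.53s − 1 = 0.534(s−2) = 0.534s − 1.068, so -0.004s = -0.068 and s = 17.0000.
Then a = 0.53×17.0000 = 9.01 and b = s−a = 7.99.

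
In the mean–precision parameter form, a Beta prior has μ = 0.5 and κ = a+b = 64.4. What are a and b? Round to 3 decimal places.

a = μκ = 0.5×64.4 = 32.200 and b = (1−μ)κ = 0.5×64.4 = 32.200.

a = 32.200, b = 32.200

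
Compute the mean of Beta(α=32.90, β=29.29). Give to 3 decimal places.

E[X] = α/(α+β) = 32.90/62.19 = 0.529.

0.529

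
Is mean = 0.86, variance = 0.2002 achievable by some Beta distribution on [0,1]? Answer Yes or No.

No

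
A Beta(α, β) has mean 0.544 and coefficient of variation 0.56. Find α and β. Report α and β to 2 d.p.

Var = (CV·μ)² = (0.56×0.544)² = 0.092806.
α+β = μ(1−μ)/Var − 1 = 0.248064/0.092806 − 1 = 1.6729.
Thus α = 0.544·1.6729 = 0.91 and β = 0.456·1.6729 = 0.76.

α = 0.91, β = 0.76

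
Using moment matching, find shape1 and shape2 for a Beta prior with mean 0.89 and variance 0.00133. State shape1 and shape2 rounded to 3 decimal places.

By moment matching, shape1+shape2 = μ(1−μ)/σ² − 1 = (0.89·0.11)/0.00133 − 1 = 73.6090 − 1 = 72.6090.
Since shape1/(shape1+shape2) = μ, shape1 = 0.89·72.6090 = 64.622 and shape2 = 0.11·72.6090 = 7.987.

shape1 = 64.622, shape2 = 7.987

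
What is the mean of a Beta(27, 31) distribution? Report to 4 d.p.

0.4655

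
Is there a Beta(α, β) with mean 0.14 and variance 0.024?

For any Beta, Var(X) < E[X]·(1−E[X]).
Here μ(1−μ) = 0.14×0.86 = 0.1204, and 0.024 < 0.1204.

Yes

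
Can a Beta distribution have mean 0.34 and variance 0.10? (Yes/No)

Yes

For any Beta, Var(X) < E[X]·(1−E[X]).
Here μ(1−μ) = 0.34×0.66 = 0.2244, and 0.10 < 0.2244.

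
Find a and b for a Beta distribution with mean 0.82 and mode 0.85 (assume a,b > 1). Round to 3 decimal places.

With s = a+b: μ = a/s and mode = (a−1)/(s−2). Eliminating a = μs,
μs − 1 = m(s−2) ⇒ s(μ−m) = 1−2m ⇒ s = -0.70/-0.03 = 23.3333.
So a = μs = 19.133, b = (1−μ)s = 4.200.

a = 19.133, b = 4.200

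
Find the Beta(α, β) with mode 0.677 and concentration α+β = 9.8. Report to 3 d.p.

α = 6.281, β = 3.519

Mode = (α−1)/(κ−2) with κ = α+β, so α−1 = 0.677·7.8 = 5.281.
α = 6.281; β = κ − α = 3.519.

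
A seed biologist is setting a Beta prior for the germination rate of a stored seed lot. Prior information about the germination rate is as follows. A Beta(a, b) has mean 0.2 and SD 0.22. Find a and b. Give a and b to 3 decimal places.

σ² = 0.22² = 0.0484.
With s = a+b, Var = μ(1−μ)/(s+1), so s+1 = (0.2×0.8)/0.0484 = 3.3058 and s = 2.3058.
a = μs = 0.461, b = (1−μ)s = 1.845.

a = 0.461, b = 1.845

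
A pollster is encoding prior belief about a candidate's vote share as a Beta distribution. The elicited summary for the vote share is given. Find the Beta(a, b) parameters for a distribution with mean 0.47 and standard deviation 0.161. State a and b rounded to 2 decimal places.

a = 4.05, b = 4.56

σ² = 0.161² = 0.025921.
With s = a+b, Var = μ(1−μ)/(s+1), so s+1 = (0.47×0.53)/0.025921 = 9.6100 and s = 8.6100.
a = μs = 4.05, b = (1−μ)s = 4.56.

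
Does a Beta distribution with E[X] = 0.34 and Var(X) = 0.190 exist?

Yes

For any Beta, Var(X) < E[X]·(1−E[X]).
Here μ(1−μ) = 0.34×0.66 = 0.2244, and 0.190 < 0.2244.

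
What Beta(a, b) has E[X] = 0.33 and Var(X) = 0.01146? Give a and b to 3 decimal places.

a = 6.037, b = 12.256

Let s = a+b. The Beta variance is μ(1−μ)/(s+1).
So s+1 = μ(1−μ)/σ² = (0.33×0.67)/0.01146 = 0.2211/0.01146 = 19.2932, giving s = 18.2932.
Then a = μs = 0.33×18.2932 = 6.037 and b = (1−μ)s = 0.67×18.2932 = 12.256.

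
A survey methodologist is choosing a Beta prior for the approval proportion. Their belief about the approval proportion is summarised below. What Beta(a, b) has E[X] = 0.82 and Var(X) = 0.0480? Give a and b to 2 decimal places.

Write ν = a+b; then a = μν and Var = μ(1−μ)/(ν+1).
ν = μ(1−μ)/Var − 1 = 0.1476/0.0480 − 1 = 2.0750.
a = 0.82·2.0750 = 1.70, b = 0.18·2.0750 = 0.37.

a = 1.70, b = 0.37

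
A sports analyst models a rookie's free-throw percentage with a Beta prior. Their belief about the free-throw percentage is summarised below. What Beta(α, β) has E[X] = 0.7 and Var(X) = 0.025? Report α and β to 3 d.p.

By moment matching, α+β = μ(1−μ)/σ² − 1 = (0.7·0.3)/0.025 − 1 = 8.4000 − 1 = 7.4000.
Since α/(α+β) = μ, α = 0.7·7.4000 = 5.180 and β = 0.3·7.4000 = 2.220.

α = 5.180, β = 2.220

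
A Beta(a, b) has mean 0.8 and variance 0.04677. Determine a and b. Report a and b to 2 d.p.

Write ν = a+b; then a = μν and Var = μ(1−μ)/(ν+1).
ν = μ(1−μ)/Var − 1 = 0.16/0.04677 − 1 = 2.4210.
a = 0.8·2.4210 = 1.94, b = 0.2·2.4210 = 0.48.

a = 1.94, b = 0.48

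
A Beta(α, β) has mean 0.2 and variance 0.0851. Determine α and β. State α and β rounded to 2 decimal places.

α = 0.18, β = 0.70

Let s = α+β. The Beta variance is μ(1−μ)/(s+1).
So s+1 = μ(1−μ)/σ² = (0.2×0.8)/0.0851 = 0.16/0.0851 = 1.8801, giving s = 0.8801.
Then α = μs = 0.2×0.8801 = 0.18 and β = (1−μ)s = 0.8×0.8801 = 0.70.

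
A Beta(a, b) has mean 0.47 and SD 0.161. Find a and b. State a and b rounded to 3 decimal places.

σ² = 0.161² = 0.025921.
With s = a+b, Var = μ(1−μ)/(s+1), so s+1 = (0.47×0.53)/0.025921 = 9.6100 and s = 8.6100.
a = μs = 4.047, b = (1−μ)s = 4.563.

a = 4.047, b = 4.563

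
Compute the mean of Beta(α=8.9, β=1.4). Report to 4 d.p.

0.8641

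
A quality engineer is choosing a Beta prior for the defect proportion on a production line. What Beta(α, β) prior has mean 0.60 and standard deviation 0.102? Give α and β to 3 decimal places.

First σ² = 0.010404. Setting α = μn, β = (1−μ)n with n = α+β,
μ(1−μ)/(n+1) = 0.010404 ⇒ n+1 = 0.2400/0.010404 = 23.0681 ⇒ n = 22.0681.
Hence α = 0.60×22.0681 = 13.241, β = 0.40×22.0681 = 8.827.

α = 13.241, β = 8.827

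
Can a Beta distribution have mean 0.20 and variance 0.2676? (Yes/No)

No

The Beta variance bound is σ² < μ(1−μ).
Here μ(1−μ) = 0.20×0.80 = 0.1600, and 0.2676 ≥ 0.1600.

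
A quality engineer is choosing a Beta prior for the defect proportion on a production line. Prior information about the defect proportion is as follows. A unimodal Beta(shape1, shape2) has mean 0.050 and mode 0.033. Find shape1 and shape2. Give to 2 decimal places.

shape1 = 2.75, shape2 = 52.19

Let s = shape1+shape2. Mean gives shape1 = μs = 0.050s; mode gives (shape1−1)/(s−2) = 0.033.
Substituting: 0.050s − 1 = 0.033(s−2) = 0.033s − 0.066, so 0.017s = 0.934 and s = 54.9412.
Then shape1 = 0.050×54.9412 = 2.75 and shape2 = s−shape1 = 52.19.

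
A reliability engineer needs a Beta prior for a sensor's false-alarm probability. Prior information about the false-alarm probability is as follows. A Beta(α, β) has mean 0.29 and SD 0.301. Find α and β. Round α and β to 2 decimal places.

α = 0.37, β = 0.90

First σ² = 0.090601. Setting α = μn, β = (1−μ)n with n = α+β,
μ(1−μ)/(n+1) = 0.090601 ⇒ n+1 = 0.2059/0.090601 = 2.2726 ⇒ n = 1.2726.
Hence α = 0.29×1.2726 = 0.37, β = 0.71×1.2726 = 0.90.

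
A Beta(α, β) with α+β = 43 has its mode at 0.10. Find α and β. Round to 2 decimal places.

α = 5.10, β = 37.90

For α,β>1 the mode is (α−1)/(α+β−2), so α = mode·(κ−2)+1 = 0.10×41+1 = 5.10.
And β = (1−mode)·(κ−2)+1 = 0.90×41+1 = 37.90.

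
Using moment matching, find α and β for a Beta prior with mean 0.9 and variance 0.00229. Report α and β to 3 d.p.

α = 34.471, β = 3.830

Write ν = α+β; then α = μν and Var = μ(1−μ)/(ν+1).
ν = μ(1−μ)/Var − 1 = 0.09/0.00229 − 1 = 38.3013.
α = 0.9·38.3013 = 34.471, β = 0.1·38.3013 = 3.830.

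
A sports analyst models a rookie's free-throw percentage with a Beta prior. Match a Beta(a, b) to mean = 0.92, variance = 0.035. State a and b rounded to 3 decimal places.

Let s = a+b. The Beta variance is μ(1−μ)/(s+1).
So s+1 = μ(1−μ)/σ² = (0.92×0.08)/0.035 = 0.0736/0.035 = 2.1029, giving s = 1.1029.
Then a = μs = 0.92×1.1029 = 1.015 and b = (1−μ)s = 0.08×1.1029 = 0.088.

a = 1.015, b = 0.088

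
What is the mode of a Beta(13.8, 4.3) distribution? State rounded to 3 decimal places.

0.795

With α,β > 1, mode = (α−1)/(α+β−2) = 12.8/16.1 = 0.795.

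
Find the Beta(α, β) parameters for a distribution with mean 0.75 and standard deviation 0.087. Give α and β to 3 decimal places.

First σ² = 0.007569. Setting α = μn, β = (1−μ)n with n = α+β,
μ(1−μ)/(n+1) = 0.007569 ⇒ n+1 = 0.1875/0.007569 = 24.7721 ⇒ n = 23.7721.
Hence α = 0.75×23.7721 = 17.829, β = 0.25×23.7721 = 5.943.

α = 17.829, β = 5.943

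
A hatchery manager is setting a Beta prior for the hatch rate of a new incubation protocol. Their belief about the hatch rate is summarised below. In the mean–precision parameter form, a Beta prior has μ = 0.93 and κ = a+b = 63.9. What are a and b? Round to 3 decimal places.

a = 59.427, b = 4.473

a = μκ = 0.93×63.9 = 59.427 and b = (1−μ)κ = 0.07×63.9 = 4.473.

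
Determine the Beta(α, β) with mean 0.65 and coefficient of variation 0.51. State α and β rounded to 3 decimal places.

α = 0.696, β = 0.375

σ = CV·μ = 0.51×0.65 = 0.33150, so σ² = 0.109892.
s+1 = μ(1−μ)/σ² = 0.2275/0.109892 = 2.0702, so s = α+β = 1.0702.
α = μs = 0.696, β = (1−μ)s = 0.375.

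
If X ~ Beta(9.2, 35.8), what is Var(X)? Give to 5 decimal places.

0.00354

Var = αβ/[(α+β)²(α+β+1)] = (9.2×35.8)/(45.0²×46.0) = 329.36/93150.000 = 0.00354.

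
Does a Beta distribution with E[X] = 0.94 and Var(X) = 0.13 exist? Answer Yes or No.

For any Beta, Var(X) < E[X]·(1−E[X]).
Here μ(1−μ) = 0.94×0.06 = 0.0564, and 0.13 ≥ 0.0564.

No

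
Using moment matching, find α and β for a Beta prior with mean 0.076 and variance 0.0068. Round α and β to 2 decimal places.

α = 0.71, β = 8.62

Write ν = α+β; then α = μν and Var = μ(1−μ)/(ν+1).
ν = μ(1−μ)/Var − 1 = 0.070224/0.0068 − 1 = 9.3271.
α = 0.076·9.3271 = 0.71, β = 0.924·9.3271 = 8.62.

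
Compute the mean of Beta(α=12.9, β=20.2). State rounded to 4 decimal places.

The Beta mean is α/(α+β) = 12.9/(12.9+20.2) = 0.3897.

0.3897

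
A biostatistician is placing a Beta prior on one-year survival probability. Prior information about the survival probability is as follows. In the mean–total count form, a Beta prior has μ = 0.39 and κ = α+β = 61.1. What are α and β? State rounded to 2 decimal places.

α = 23.83, β = 37.27

α = μκ = 0.39×61.1 = 23.83 and β = (1−μ)κ = 0.61×61.1 = 37.27.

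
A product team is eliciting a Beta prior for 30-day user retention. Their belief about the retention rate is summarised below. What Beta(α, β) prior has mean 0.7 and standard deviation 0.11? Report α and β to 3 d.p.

σ² = 0.11² = 0.0121.
With s = α+β, Var = μ(1−μ)/(s+1), so s+1 = (0.7×0.3)/0.0121 = 17.3554 and s = 16.3554.
α = μs = 11.449, β = (1−μ)s = 4.907.

α = 11.449, β = 4.907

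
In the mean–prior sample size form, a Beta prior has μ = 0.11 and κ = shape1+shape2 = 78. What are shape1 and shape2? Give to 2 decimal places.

Split κ in proportion μ : (1−μ): shape1 = 0.11·78 = 8.58, shape2 = 78 − 8.58 = 69.42.

shape1 = 8.58, shape2 = 69.42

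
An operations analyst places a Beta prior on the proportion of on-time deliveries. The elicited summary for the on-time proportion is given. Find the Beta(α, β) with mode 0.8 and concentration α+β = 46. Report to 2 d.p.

For α,β>1 the mode is (α−1)/(α+β−2), so α = mode·(κ−2)+1 = 0.8×44+1 = 36.20.
And β = (1−mode)·(κ−2)+1 = 0.2×44+1 = 9.80.

α = 36.20, β = 9.80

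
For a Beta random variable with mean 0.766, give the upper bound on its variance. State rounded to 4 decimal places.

For fixed mean μ the Beta variance is μ(1−μ)/(α+β+1), increasing as α+β decreases.
Its least upper bound (not attained) is μ(1−μ) = 0.766·0.234 = 0.1792.

0.1792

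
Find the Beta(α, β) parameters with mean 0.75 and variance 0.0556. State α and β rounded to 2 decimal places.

Write ν = α+β; then α = μν and Var = μ(1−μ)/(ν+1).
ν = μ(1−μ)/Var − 1 = 0.1875/0.0556 − 1 = 2.3723.
α = 0.75·2.3723 = 1.78, β = 0.25·2.3723 = 0.59.

α = 1.78, β = 0.59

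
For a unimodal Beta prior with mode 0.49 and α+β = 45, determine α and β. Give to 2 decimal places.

α = 22.07, β = 22.93

For α,β>1 the mode is (α−1)/(α+β−2), so α = mode·(κ−2)+1 = 0.49×43+1 = 22.07.
And β = (1−mode)·(κ−2)+1 = 0.51×43+1 = 22.93.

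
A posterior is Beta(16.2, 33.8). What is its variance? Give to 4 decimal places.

0.0043

α+β = 50.0 and αβ = 547.56, so Var = αβ/[(α+β)²(α+β+1)] = 547.56/127500.000 = 0.0043.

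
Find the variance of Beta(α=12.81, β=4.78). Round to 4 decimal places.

0.0106

Var = αβ/[(α+β)²(α+β+1)] = (12.81×4.78)/(17.59²×18.59) = 61.2318/5751.896579 = 0.0106.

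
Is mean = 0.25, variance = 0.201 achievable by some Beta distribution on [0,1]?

For any Beta, Var(X) < E[X]·(1−E[X]).
Here μ(1−μ) = 0.25×0.75 = 0.1875, and 0.201 ≥ 0.1875.

No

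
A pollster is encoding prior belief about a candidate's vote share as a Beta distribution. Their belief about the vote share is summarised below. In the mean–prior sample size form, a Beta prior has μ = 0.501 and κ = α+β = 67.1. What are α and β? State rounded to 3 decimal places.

α = 33.617, β = 33.483

Split κ in proportion μ : (1−μ): α = 0.501·67.1 = 33.617, β = 67.1 − 33.617 = 33.483.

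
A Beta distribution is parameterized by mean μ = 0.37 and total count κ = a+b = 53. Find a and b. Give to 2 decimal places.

Split κ in proportion μ : (1−μ): a = 0.37·53 = 19.61, b = 53 − 19.61 = 33.39.

a = 19.61, b = 33.39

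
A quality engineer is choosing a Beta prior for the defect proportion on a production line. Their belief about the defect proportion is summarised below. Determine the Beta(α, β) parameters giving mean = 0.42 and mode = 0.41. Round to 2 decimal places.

α = 7.56, β = 10.44

With s = α+β: μ = α/s and mode = (α−1)/(s−2). Eliminating α = μs,
μs − 1 = m(s−2) ⇒ s(μ−m) = 1−2m ⇒ s = 0.18/0.01 = 18.0000.
So α = μs = 7.56, β = (1−μ)s = 10.44.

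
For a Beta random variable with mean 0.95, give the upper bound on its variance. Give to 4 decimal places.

Var = μ(1−μ)/(α+β+1), which approaches μ(1−μ) as α+β → 0.
So the supremum is μ(1−μ) = 0.95×0.05 = 0.0475.

0.0475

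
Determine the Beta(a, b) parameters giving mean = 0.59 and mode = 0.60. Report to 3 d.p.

a = 11.800, b = 8.200

Let s = a+b. Mean gives a = μs = 0.59s; mode gives (a−1)/(s−2) = 0.60.
Substituting: 0.59s − 1 = 0.60(s−2) = 0.60s − 1.20, so -0.01s = -0.20 and s = 20.0000.
Then a = 0.59×20.0000 = 11.800 and b = s−a = 8.200.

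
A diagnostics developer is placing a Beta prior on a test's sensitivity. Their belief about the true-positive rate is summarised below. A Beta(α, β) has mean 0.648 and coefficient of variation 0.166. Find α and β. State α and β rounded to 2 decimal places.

Var = (CV·μ)² = (0.166×0.648)² = 0.011571.
α+β = μ(1−μ)/Var − 1 = 0.228096/0.011571 − 1 = 18.7129.
Thus α = 0.648·18.7129 = 12.13 and β = 0.352·18.7129 = 6.59.

α = 12.13, β = 6.59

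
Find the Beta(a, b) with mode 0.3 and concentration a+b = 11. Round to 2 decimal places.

a = 3.70, b = 7.30

Mode = (a−1)/(κ−2) with κ = a+b, so a−1 = 0.3·9 = 2.70.
a = 3.70; b = κ − a = 7.30.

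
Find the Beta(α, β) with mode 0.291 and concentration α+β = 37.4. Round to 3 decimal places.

α = 11.301, β = 26.099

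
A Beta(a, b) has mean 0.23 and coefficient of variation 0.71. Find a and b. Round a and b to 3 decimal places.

a = 1.297, b = 4.344

σ = CV·μ = 0.71×0.23 = 0.16330, so σ² = 0.026667.
s+1 = μ(1−μ)/σ² = 0.1771/0.026667 = 6.6412, so s = a+b = 5.6412.
a = μs = 1.297, b = (1−μ)s = 4.344.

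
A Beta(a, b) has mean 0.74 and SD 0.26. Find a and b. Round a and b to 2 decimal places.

a = 1.37, b = 0.48

First σ² = 0.0676. Setting a = μn, b = (1−μ)n with n = a+b,
μ(1−μ)/(n+1) = 0.0676 ⇒ n+1 = 0.1924/0.0676 = 2.8462 ⇒ n = 1.8462.
Hence a = 0.74×1.8462 = 1.37, b = 0.26×1.8462 = 0.48.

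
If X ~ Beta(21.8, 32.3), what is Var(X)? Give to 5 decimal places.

0.00437

μ = 21.8/54.1 = 0.402957; Var = μ(1−μ)/(α+β+1) = 0.2405828/55.1 = 0.00437.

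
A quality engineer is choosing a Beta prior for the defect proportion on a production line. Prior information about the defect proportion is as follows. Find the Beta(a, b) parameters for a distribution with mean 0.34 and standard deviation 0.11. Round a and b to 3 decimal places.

a = 5.965, b = 11.580

First σ² = 0.0121. Setting a = μn, b = (1−μ)n with n = a+b,
μ(1−μ)/(n+1) = 0.0121 ⇒ n+1 = 0.2244/0.0121 = 18.5455 ⇒ n = 17.5455.
Hence a = 0.34×17.5455 = 5.965, b = 0.66×17.5455 = 11.580.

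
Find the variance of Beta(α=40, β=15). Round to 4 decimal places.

0.0035

μ = 40/55 = 0.727273; Var = μ(1−μ)/(α+β+1) = 0.1983471/56 = 0.0035.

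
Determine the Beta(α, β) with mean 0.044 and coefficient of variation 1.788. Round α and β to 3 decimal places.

α = 0.255, β = 5.541

σ = CV·μ = 1.788×0.044 = 0.07867, so σ² = 0.006189.
s+1 = μ(1−μ)/σ² = 0.042064/0.006189 = 6.7963, so s = α+β = 5.7963.
α = μs = 0.255, β = (1−μ)s = 5.541.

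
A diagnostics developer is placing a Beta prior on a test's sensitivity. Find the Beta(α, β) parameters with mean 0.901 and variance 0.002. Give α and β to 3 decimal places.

α = 39.283, β = 4.316

Write ν = α+β; then α = μν and Var = μ(1−μ)/(ν+1).
ν = μ(1−μ)/Var − 1 = 0.089199/0.002 − 1 = 43.5995.
α = 0.901·43.5995 = 39.283, β = 0.099·43.5995 = 4.316.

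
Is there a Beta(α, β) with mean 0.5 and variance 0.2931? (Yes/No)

The Beta variance bound is σ² < μ(1−μ).
Here μ(1−μ) = 0.5×0.5 = 0.25, and 0.2931 ≥ 0.25.

No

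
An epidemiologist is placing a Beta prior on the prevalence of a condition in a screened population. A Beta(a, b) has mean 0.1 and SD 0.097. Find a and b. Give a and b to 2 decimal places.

a = 0.86, b = 7.71

σ² = 0.097² = 0.009409.
With s = a+b, Var = μ(1−μ)/(s+1), so s+1 = (0.1×0.9)/0.009409 = 9.5653 and s = 8.5653.
a = μs = 0.86, b = (1−μ)s = 7.71.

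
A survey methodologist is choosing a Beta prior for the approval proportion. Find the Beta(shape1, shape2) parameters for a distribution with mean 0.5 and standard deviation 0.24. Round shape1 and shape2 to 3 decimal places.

shape1 = 1.670, shape2 = 1.670

First σ² = 0.0576. Setting shape1 = μn, shape2 = (1−μ)n with n = shape1+shape2,
μ(1−μ)/(n+1) = 0.0576 ⇒ n+1 = 0.25/0.0576 = 4.3403 ⇒ n = 3.3403.
Hence shape1 = 0.5×3.3403 = 1.670, shape2 = 0.5×3.3403 = 1.670.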